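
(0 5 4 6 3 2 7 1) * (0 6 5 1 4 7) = (0 1 6 3 2)(4 5 7)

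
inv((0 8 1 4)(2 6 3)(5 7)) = (0 4 1 8)(2 3 6)(5 7)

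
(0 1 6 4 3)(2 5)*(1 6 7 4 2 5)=(0 6 2 1 7 4 3)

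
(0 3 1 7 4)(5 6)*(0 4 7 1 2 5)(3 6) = (0 6)(2 5 3)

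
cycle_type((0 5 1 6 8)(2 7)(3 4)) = 2^2.5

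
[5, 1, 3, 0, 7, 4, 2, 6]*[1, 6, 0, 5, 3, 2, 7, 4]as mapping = [0→2, 1→6, 2→5, 3→1, 4→4, 5→3, 6→0, 7→7]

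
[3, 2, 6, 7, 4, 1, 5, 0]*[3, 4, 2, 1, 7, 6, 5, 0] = [1, 2, 5, 0, 7, 4, 6, 3]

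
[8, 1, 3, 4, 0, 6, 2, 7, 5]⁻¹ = [4, 1, 6, 2, 3, 8, 5, 7, 0]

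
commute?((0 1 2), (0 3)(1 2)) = no:(0 1 2)*(0 3)(1 2) = (0 2 3), (0 3)(1 2)*(0 1 2) = (0 3 1)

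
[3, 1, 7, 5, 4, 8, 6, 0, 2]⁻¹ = [7, 1, 8, 0, 4, 3, 6, 2, 5]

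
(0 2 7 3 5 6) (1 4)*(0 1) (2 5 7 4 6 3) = (0 5 3 7 2 4) (1 6) 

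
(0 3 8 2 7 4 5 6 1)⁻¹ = (0 1 6 5 4 7 2 8 3)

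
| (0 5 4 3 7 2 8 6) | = 8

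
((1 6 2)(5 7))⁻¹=(1 2 6)(5 7)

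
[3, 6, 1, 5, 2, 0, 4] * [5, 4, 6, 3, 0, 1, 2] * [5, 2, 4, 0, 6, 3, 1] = [0, 4, 6, 2, 1, 3, 5]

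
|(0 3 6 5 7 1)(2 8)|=6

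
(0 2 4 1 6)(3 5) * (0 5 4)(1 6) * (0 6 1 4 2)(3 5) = (1 4)(2 6 3)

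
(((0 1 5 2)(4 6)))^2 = (0 5)(1 2)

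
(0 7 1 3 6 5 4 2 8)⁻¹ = (0 8 2 4 5 6 3 1 7)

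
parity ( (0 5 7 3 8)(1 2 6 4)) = odd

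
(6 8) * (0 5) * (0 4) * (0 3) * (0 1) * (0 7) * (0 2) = (0 5 4 3 1 7 2)(6 8)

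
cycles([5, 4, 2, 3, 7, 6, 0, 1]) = (0 5 6)(1 4 7)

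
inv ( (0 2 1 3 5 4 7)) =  (0 7 4 5 3 1 2)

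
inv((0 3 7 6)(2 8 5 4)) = (0 6 7 3)(2 4 5 8)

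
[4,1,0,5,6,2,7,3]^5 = [5,1,3,6,2,7,0,4]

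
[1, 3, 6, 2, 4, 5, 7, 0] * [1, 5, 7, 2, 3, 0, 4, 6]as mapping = [0→5, 1→2, 2→4, 3→7, 4→3, 5→0, 6→6, 7→1]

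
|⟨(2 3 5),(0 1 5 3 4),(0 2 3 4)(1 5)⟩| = 360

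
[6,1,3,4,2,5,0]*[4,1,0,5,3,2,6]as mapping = [0→6,1→1,2→5,3→3,4→0,5→2,6→4]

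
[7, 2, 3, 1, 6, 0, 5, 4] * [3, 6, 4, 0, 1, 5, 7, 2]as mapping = [0→2, 1→4, 2→0, 3→6, 4→7, 5→3, 6→5, 7→1]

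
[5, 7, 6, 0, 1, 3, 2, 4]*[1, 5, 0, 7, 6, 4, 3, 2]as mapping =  [0→4, 1→2, 2→3, 3→1, 4→5, 5→7, 6→0, 7→6]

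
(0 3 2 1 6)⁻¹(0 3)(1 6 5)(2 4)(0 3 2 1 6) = (0 5 6)(1 4)(2 3)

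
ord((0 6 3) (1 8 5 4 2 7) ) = 6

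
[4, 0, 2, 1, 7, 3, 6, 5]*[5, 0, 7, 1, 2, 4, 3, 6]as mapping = [0→2, 1→5, 2→7, 3→0, 4→6, 5→1, 6→3, 7→4]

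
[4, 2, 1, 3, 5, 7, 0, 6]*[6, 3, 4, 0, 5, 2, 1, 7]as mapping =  [0→5, 1→4, 2→3, 3→0, 4→2, 5→7, 6→6, 7→1]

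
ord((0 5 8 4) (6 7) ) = 4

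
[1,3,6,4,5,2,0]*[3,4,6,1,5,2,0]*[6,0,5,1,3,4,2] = [3,0,6,4,5,2,1]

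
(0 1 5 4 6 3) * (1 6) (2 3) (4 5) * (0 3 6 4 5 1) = (0 4) (1 5) (2 6) 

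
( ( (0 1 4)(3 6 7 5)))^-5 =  (0 1 4)(3 5 7 6)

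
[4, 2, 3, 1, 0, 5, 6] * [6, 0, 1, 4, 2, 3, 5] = [2, 1, 4, 0, 6, 3, 5]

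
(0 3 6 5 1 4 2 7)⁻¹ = (0 7 2 4 1 5 6 3)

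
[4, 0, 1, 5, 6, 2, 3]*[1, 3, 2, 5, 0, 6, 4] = [0, 1, 3, 6, 4, 2, 5]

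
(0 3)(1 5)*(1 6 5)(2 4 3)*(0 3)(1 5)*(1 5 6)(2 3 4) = (0 3 4)(1 6 5)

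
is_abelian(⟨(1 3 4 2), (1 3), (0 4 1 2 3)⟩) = no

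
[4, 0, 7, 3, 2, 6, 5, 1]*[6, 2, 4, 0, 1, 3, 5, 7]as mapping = [0→1, 1→6, 2→7, 3→0, 4→4, 5→5, 6→3, 7→2]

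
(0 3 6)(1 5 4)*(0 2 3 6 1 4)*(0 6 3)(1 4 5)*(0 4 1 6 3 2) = (0 2 4 5 3 1 6)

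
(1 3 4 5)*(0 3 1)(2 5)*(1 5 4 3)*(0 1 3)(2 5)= (0 3)(1 2 4 5)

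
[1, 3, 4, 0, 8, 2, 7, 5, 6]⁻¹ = [3, 0, 5, 1, 2, 7, 8, 6, 4]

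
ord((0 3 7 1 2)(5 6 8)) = 15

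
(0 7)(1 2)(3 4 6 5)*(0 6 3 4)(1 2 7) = (0 1 7 6 5 4 3)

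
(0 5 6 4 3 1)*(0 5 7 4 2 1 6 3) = (0 7 4)(1 5 3 6 2)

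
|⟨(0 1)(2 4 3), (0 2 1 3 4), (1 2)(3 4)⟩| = 120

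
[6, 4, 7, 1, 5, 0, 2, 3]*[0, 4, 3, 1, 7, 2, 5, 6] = [5, 7, 6, 4, 2, 0, 3, 1]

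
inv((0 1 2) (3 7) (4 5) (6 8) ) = (0 2 1) (3 7) (4 5) (6 8) 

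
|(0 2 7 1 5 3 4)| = 7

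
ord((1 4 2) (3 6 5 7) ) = 12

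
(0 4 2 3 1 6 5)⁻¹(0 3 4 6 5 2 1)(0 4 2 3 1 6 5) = (0 3 6 4 1 2 5)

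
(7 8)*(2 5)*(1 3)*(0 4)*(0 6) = (0 4 6)(1 3)(2 5)(7 8)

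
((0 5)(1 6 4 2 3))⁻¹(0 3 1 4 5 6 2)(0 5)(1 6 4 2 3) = (0 4 3 5 1 6 2)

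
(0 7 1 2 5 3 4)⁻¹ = (0 4 3 5 2 1 7)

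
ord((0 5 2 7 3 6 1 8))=8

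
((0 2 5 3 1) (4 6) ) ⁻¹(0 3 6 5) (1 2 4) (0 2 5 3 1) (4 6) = (0 5 6) (1 4 3 2) 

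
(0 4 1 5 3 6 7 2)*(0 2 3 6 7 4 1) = (0 1 5 6 4) (3 7) 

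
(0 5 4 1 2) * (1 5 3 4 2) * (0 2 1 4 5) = (0 3 5 1 4)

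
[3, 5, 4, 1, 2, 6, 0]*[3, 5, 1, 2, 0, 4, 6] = [2, 4, 0, 5, 1, 6, 3]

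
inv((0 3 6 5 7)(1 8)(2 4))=(0 7 5 6 3)(1 8)(2 4)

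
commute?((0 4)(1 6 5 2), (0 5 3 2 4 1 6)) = no:(0 4)(1 6 5 2)*(0 5 3 2 4 1 6) = (0 1)(2 6 3)(4 5), (0 5 3 2 4 1 6)*(0 4)(1 6 5 2) = (0 2)(1 5 3)(4 6)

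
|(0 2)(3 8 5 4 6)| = 10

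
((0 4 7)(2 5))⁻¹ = (0 7 4)(2 5)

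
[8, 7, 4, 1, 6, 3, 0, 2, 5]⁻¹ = [6, 3, 7, 5, 2, 8, 4, 1, 0]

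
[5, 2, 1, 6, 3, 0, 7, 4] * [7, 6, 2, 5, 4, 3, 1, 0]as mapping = [0→3, 1→2, 2→6, 3→1, 4→5, 5→7, 6→0, 7→4]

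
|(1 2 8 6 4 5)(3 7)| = 6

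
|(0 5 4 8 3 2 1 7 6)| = 9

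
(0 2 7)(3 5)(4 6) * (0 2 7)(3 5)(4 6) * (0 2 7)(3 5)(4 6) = (3 5)(4 6)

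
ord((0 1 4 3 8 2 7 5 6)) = 9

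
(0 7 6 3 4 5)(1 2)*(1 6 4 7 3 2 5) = (0 3 7 4 1 5)(2 6)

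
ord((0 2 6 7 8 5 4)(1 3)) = 14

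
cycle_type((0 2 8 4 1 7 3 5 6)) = 9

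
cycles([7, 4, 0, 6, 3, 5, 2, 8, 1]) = (0 7 8 1 4 3 6 2)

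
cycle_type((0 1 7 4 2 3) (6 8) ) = 2.6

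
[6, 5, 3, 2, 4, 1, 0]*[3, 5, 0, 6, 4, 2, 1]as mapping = [0→1, 1→2, 2→6, 3→0, 4→4, 5→5, 6→3]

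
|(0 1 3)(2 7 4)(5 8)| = 6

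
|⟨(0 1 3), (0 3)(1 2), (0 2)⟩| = 24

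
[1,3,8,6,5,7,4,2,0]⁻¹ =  [8,0,7,1,6,4,3,5,2]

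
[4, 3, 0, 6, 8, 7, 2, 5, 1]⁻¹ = [2, 8, 6, 1, 0, 7, 3, 5, 4]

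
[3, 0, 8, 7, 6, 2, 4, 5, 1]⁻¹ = [1, 8, 5, 0, 6, 7, 4, 3, 2]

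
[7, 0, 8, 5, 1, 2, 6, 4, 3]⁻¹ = [1, 4, 5, 8, 7, 3, 6, 0, 2]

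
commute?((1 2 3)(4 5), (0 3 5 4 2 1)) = no:(1 2 3)(4 5) * (0 3 5 4 2 1) = (0 3)(2 5), (0 3 5 4 2 1) * (1 2 3)(4 5) = (0 1)(3 4)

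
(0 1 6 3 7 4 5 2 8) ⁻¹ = (0 8 2 5 4 7 3 6 1) 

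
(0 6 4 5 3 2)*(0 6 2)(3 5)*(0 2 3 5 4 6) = (0 3 2)(4 5)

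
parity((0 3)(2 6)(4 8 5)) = even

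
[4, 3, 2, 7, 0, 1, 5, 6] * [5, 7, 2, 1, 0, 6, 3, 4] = [0, 1, 2, 4, 5, 7, 6, 3]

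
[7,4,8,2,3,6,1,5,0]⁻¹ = [8,6,3,4,1,7,5,0,2]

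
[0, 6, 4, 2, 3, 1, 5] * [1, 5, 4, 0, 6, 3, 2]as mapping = [0→1, 1→2, 2→6, 3→4, 4→0, 5→5, 6→3]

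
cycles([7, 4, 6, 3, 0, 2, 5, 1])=(0 7 1 4) (2 6 5) 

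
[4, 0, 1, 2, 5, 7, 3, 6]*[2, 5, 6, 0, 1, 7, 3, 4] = [1, 2, 5, 6, 7, 4, 0, 3]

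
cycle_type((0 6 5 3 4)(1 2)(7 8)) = 2^2.5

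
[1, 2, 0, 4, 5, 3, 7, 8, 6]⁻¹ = [2, 0, 1, 5, 3, 4, 8, 6, 7]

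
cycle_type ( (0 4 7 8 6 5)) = 6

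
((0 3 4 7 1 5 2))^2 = (0 4 1 2 3 7 5)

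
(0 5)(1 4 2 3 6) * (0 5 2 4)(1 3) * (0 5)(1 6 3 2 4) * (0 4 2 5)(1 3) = (0 2 6 5 4 3 1)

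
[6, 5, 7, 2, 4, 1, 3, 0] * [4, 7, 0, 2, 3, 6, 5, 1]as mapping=[0→5, 1→6, 2→1, 3→0, 4→3, 5→7, 6→2, 7→4]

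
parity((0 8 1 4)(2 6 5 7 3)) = odd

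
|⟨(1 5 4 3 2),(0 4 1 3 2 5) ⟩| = 720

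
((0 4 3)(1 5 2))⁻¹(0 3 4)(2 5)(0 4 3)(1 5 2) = (0 3 4)(1 2)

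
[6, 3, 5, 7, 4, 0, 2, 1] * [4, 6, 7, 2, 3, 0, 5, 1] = [5, 2, 0, 1, 3, 4, 7, 6]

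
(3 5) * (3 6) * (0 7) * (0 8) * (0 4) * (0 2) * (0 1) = (0 7 8 4 2 1) (3 5 6) 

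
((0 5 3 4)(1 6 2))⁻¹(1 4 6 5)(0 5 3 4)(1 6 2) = (0 2 3 6)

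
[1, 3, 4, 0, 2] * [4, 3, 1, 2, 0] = [3, 2, 0, 4, 1]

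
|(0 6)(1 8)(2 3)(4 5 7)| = 6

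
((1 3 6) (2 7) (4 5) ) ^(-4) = (1 6 3) 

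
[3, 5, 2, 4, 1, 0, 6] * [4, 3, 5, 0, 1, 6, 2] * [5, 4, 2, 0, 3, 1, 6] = [5, 6, 1, 4, 0, 3, 2]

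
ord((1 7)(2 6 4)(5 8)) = 6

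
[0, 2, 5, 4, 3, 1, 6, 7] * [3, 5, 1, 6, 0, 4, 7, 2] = [3, 1, 4, 0, 6, 5, 7, 2]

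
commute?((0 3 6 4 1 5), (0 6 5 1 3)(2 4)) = no:(0 3 6 4 1 5)*(0 6 5 1 3)(2 4) = (2 4 3 5 6), (0 6 5 1 3)(2 4)*(0 3 6 4 1 5) = (0 4 2 1 6)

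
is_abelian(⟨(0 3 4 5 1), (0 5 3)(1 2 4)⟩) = no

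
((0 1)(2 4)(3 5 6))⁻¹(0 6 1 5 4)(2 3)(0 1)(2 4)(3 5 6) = (0 6 2 1 3)(4 5)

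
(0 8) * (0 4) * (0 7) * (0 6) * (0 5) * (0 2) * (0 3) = (0 8 4 7 6 5 2 3)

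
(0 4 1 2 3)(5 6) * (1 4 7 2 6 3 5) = (0 7 2 5 3)(1 6)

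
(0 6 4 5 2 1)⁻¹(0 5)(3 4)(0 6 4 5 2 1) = (2 6)(3 5)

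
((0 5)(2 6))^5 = (0 5)(2 6)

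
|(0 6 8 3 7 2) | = 6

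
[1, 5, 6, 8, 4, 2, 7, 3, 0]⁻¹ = [8, 0, 5, 7, 4, 1, 2, 6, 3]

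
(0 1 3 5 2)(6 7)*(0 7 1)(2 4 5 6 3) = (1 2 7 3 6)(4 5)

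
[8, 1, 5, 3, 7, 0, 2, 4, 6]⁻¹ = [5, 1, 6, 3, 7, 2, 8, 4, 0]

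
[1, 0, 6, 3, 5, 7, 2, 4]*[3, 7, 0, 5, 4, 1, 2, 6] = [7, 3, 2, 5, 1, 6, 0, 4]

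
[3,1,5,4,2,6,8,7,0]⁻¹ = [8,1,4,0,3,2,5,7,6]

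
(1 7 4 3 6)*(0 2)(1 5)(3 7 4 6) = (0 2)(1 4 7 6 5)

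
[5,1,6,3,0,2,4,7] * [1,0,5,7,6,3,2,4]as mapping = [0→3,1→0,2→2,3→7,4→1,5→5,6→6,7→4]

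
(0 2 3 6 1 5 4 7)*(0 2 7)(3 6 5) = (0 7 2 6 1 3 5 4)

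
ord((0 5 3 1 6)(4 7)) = 10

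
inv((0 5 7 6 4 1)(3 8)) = (0 1 4 6 7 5)(3 8)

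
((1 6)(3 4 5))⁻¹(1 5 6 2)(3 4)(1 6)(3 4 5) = (1 2 6 3)(4 5)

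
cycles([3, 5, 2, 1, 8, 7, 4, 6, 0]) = (0 3 1 5 7 6 4 8)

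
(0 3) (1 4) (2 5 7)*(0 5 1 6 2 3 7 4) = (0 7 3 5 4 6 2 1) 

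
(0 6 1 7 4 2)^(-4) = (0 1 4)(2 6 7)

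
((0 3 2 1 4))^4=(0 4 1 2 3)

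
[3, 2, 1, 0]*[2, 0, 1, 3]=[3, 1, 0, 2]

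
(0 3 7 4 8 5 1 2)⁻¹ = (0 2 1 5 8 4 7 3)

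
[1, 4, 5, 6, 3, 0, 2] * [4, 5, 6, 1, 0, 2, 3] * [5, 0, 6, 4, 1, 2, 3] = [2, 5, 6, 4, 0, 1, 3] 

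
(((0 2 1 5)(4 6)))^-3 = (0 2 1 5)(4 6)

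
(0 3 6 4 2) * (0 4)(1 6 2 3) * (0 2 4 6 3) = (0 1 3 4)(2 6)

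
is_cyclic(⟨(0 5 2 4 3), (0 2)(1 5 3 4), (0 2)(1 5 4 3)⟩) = no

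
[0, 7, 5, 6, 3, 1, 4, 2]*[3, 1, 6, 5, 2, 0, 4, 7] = [3, 7, 0, 4, 5, 1, 2, 6]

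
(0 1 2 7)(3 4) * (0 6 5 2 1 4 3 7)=(0 4 7 6 5 2)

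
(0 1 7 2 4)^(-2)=(0 2 1 4 7)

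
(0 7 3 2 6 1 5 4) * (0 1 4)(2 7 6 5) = (0 6 4 1 2 5)(3 7)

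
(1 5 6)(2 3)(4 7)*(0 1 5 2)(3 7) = (0 1 2 7 4 3)(5 6)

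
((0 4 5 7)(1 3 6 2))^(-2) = (0 5)(1 6)(2 3)(4 7)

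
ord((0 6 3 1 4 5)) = 6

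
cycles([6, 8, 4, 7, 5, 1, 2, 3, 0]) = (0 6 2 4 5 1 8)(3 7)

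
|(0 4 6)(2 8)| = 6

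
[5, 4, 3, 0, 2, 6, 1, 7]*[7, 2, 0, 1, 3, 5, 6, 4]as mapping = [0→5, 1→3, 2→1, 3→7, 4→0, 5→6, 6→2, 7→4]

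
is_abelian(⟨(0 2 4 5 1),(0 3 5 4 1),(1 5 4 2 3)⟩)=no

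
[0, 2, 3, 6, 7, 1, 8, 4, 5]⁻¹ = [0, 5, 1, 2, 7, 8, 3, 4, 6]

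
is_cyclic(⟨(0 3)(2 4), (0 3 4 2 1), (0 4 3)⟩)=no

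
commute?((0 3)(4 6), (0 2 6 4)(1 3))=no:(0 3)(4 6)*(0 2 6 4)(1 3)=(0 1 3 2 6), (0 2 6 4)(1 3)*(0 3)(4 6)=(0 2 4 3 1)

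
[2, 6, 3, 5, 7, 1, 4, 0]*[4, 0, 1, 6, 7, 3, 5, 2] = [1, 5, 6, 3, 2, 0, 7, 4] 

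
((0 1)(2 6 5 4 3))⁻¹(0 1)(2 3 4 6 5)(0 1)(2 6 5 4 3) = (0 1)(2 3 5 4 6)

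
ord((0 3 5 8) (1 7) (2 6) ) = 4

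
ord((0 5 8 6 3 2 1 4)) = 8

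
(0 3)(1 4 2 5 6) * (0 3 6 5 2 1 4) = (0 6 4 1)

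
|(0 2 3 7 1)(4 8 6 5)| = 20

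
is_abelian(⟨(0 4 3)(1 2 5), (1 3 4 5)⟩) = no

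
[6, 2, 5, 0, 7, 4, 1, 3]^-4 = [5, 7, 3, 2, 6, 0, 4, 1]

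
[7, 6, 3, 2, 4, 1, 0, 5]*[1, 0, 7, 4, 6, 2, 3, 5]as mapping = [0→5, 1→3, 2→4, 3→7, 4→6, 5→0, 6→1, 7→2]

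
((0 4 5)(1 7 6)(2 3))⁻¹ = (0 5 4)(1 6 7)(2 3)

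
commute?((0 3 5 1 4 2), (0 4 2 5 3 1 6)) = no:(0 3 5 1 4 2) * (0 4 2 5 3 1 6) = (0 1 2 4 5 6), (0 4 2 5 3 1 6) * (0 3 5 1 4 2) = (0 2 1 6 3 4)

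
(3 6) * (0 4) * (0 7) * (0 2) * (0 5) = (0 4 7 2 5)(3 6)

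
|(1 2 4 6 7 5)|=6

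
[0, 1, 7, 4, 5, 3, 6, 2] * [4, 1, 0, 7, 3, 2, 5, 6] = [4, 1, 6, 3, 2, 7, 5, 0]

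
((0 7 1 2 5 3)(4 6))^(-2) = (0 5 1)(2 7 3)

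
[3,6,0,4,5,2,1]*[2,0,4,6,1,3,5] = [6,5,2,1,3,4,0]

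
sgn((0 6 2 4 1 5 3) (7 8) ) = -1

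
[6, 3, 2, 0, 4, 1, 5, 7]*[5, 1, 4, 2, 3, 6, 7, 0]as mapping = [0→7, 1→2, 2→4, 3→5, 4→3, 5→1, 6→6, 7→0]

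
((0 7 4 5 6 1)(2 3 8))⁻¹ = (0 1 6 5 4 7)(2 8 3)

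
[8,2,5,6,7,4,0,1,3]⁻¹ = [6,7,1,8,5,2,3,4,0]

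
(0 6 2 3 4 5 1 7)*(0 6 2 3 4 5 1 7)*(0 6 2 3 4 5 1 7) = (0 3 1 6 4 7 2 5)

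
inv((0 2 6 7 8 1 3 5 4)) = (0 4 5 3 1 8 7 6 2)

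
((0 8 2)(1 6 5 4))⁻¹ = (0 2 8)(1 4 5 6)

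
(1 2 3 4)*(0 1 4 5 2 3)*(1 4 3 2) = (0 4 3 5 1 2)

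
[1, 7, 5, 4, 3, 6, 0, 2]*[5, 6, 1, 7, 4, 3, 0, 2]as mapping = [0→6, 1→2, 2→3, 3→4, 4→7, 5→0, 6→5, 7→1]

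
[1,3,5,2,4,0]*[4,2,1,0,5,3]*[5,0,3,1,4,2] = [3,5,1,0,2,4]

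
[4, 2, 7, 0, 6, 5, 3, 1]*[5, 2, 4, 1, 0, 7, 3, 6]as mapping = [0→0, 1→4, 2→6, 3→5, 4→3, 5→7, 6→1, 7→2]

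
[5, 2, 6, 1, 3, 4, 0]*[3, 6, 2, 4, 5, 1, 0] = [1, 2, 0, 6, 4, 5, 3]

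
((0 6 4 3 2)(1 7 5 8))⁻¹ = (0 2 3 4 6)(1 8 5 7)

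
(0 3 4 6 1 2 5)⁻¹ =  (0 5 2 1 6 4 3)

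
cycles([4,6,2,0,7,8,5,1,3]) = (0 4 7 1 6 5 8 3)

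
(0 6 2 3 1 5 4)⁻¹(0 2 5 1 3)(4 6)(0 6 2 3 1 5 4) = (0 2)(1 6 3 4 5)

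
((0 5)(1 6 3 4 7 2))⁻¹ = (0 5)(1 2 7 4 3 6)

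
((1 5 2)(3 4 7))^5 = (1 2 5)(3 7 4)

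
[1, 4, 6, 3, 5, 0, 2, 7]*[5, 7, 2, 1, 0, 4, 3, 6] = [7, 0, 3, 1, 4, 5, 2, 6]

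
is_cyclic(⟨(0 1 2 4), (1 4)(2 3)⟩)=no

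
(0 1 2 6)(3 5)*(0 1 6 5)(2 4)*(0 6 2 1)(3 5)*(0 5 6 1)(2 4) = (0 4)(1 2 3)(5 6)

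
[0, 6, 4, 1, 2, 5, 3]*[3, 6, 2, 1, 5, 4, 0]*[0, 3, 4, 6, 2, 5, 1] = [6, 0, 5, 1, 4, 2, 3]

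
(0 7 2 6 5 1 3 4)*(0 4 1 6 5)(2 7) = (0 2 5 6)(1 3)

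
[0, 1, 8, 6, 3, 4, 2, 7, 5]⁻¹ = [0, 1, 6, 4, 5, 8, 3, 7, 2]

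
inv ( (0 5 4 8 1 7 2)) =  (0 2 7 1 8 4 5)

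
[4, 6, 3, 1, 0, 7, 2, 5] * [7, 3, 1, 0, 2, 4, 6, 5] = [2, 6, 0, 3, 7, 5, 1, 4]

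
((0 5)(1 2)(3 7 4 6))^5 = (0 5)(1 2)(3 7 4 6)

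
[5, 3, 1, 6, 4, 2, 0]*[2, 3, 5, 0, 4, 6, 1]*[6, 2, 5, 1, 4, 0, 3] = [3, 6, 1, 2, 4, 0, 5] 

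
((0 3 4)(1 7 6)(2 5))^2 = (0 4 3)(1 6 7)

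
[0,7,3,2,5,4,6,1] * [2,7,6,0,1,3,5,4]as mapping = [0→2,1→4,2→0,3→6,4→3,5→1,6→5,7→7]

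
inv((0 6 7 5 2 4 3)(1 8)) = (0 3 4 2 5 7 6)(1 8)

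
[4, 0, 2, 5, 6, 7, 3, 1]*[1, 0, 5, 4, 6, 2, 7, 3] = [6, 1, 5, 2, 7, 3, 4, 0]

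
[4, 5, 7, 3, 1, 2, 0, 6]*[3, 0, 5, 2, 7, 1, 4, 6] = [7, 1, 6, 2, 0, 5, 3, 4]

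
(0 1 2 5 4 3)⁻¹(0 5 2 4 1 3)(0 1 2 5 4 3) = (0 1 4 5 3 2)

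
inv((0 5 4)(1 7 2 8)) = (0 4 5)(1 8 2 7)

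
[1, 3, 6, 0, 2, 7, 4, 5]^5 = [3, 0, 4, 1, 6, 7, 2, 5]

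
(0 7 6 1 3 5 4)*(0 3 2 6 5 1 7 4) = (0 4 3 1 2 6 7 5)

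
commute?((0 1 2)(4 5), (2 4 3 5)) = no:(0 1 2)(4 5) * (2 4 3 5) = (0 1 4 2)(3 5), (2 4 3 5) * (0 1 2)(4 5) = (0 1 2 5)(3 4)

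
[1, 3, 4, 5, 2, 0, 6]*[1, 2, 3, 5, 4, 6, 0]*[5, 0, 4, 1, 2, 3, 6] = [4, 3, 2, 6, 1, 0, 5]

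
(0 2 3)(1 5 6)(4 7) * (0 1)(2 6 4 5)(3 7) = (0 6)(1 2 7 5 4 3)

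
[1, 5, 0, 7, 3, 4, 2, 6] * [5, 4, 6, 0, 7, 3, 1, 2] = [4, 3, 5, 2, 0, 7, 6, 1]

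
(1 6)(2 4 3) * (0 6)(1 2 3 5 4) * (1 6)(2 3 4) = (0 1)(2 6 3 4 5)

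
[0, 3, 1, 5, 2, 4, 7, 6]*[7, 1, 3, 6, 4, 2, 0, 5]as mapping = [0→7, 1→6, 2→1, 3→2, 4→3, 5→4, 6→5, 7→0]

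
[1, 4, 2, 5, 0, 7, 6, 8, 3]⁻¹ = [4, 0, 2, 8, 1, 3, 6, 5, 7]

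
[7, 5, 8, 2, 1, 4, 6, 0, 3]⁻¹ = [7, 4, 3, 8, 5, 1, 6, 0, 2]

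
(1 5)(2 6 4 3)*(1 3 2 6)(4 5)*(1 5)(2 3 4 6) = (1 6)(2 5 4 3)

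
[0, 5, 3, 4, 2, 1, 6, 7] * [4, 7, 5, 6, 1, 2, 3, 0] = [4, 2, 6, 1, 5, 7, 3, 0]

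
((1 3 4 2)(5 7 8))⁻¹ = (1 2 4 3)(5 8 7)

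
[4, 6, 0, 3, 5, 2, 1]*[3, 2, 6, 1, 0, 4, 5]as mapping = [0→0, 1→5, 2→3, 3→1, 4→4, 5→6, 6→2]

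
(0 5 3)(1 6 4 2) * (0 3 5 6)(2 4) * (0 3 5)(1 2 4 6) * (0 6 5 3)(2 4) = (0 1)(2 4 5 6)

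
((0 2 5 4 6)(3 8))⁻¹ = (0 6 4 5 2)(3 8)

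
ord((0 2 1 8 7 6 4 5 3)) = 9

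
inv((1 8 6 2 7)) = (1 7 2 6 8)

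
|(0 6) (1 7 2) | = 6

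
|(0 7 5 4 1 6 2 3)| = 8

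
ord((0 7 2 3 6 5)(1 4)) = 6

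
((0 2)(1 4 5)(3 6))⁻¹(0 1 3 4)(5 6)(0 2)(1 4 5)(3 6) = (1 3)(2 4 6 5)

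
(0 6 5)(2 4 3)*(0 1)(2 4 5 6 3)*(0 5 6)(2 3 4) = (0 4 3 2 6)(1 5)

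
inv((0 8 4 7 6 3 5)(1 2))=(0 5 3 6 7 4 8)(1 2)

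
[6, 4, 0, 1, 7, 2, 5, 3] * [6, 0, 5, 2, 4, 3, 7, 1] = [7, 4, 6, 0, 1, 5, 3, 2]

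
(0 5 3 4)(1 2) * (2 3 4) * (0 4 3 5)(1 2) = (1 5 3)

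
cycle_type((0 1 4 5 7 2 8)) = 7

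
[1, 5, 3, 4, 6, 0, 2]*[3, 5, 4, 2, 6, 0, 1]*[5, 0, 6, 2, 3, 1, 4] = [1, 5, 6, 4, 0, 2, 3]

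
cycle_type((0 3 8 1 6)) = 5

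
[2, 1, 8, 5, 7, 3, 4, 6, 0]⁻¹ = [8, 1, 0, 5, 6, 3, 7, 4, 2]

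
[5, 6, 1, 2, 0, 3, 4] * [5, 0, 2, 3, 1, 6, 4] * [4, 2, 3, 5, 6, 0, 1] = [1, 6, 4, 3, 0, 5, 2]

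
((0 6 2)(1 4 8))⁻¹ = (0 2 6)(1 8 4)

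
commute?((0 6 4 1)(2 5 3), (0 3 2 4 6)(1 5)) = no:(0 6 4 1)(2 5 3) * (0 3 2 4 6)(1 5) = (1 3 4 5 2), (0 3 2 4 6)(1 5) * (0 6 4 1)(2 5 3) = (0 2 1 3 5)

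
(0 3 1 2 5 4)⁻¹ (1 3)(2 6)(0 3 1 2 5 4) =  (1 2)(5 6)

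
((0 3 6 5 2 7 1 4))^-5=(0 5 1 3 2 4 6 7)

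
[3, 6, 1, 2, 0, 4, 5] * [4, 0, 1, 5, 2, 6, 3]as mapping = [0→5, 1→3, 2→0, 3→1, 4→4, 5→2, 6→6]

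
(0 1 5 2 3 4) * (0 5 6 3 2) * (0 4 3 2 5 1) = (1 6 2 5 4)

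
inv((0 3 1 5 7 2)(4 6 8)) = (0 2 7 5 1 3)(4 8 6)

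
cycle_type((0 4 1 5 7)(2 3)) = 2.5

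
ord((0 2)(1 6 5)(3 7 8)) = 6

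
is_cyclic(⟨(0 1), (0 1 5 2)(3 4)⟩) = no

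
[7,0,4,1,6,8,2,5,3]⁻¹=[1,3,6,8,2,7,4,0,5]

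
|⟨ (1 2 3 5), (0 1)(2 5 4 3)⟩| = 720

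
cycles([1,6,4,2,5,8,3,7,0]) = (0 1 6 3 2 4 5 8)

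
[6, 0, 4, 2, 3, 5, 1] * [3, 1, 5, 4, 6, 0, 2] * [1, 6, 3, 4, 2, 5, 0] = [3, 4, 0, 5, 2, 1, 6]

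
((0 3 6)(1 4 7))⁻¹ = (0 6 3)(1 7 4)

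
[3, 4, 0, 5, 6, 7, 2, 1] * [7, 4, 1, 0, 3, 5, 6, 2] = [0, 3, 7, 5, 6, 2, 1, 4]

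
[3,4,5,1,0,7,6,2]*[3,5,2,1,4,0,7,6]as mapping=[0→1,1→4,2→0,3→5,4→3,5→6,6→7,7→2]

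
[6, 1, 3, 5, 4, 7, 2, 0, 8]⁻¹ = [7, 1, 6, 2, 4, 3, 0, 5, 8]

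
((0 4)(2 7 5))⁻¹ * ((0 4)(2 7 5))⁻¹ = (2 7 5)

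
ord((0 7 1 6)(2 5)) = 4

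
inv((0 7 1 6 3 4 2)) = (0 2 4 3 6 1 7)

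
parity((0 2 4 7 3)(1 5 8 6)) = odd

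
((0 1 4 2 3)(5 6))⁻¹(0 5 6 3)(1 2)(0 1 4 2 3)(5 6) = (0 1 6 5)(3 4)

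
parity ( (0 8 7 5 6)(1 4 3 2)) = odd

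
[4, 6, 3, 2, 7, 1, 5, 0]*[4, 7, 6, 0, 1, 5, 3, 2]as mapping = [0→1, 1→3, 2→0, 3→6, 4→2, 5→7, 6→5, 7→4]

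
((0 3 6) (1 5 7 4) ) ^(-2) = (0 3 6) (1 7) (4 5) 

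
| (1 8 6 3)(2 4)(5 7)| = 4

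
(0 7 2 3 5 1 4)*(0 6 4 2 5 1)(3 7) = (0 3 1 2 7 5)(4 6)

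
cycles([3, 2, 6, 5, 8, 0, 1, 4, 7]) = (0 3 5)(1 2 6)(4 8 7)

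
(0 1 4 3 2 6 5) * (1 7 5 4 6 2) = (0 7 5) (1 6 4 3) 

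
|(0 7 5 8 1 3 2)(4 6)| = 14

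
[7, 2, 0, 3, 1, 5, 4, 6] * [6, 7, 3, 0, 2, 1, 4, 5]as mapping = [0→5, 1→3, 2→6, 3→0, 4→7, 5→1, 6→2, 7→4]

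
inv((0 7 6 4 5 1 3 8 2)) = (0 2 8 3 1 5 4 6 7)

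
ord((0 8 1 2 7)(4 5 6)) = 15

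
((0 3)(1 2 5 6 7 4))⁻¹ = (0 3)(1 4 7 6 5 2)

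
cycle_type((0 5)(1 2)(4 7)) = 2^3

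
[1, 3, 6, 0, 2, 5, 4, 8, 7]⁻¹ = [3, 0, 4, 1, 6, 5, 2, 8, 7]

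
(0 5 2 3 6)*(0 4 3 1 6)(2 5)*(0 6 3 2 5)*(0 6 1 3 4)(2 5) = (0 2 3 1 4 5 6)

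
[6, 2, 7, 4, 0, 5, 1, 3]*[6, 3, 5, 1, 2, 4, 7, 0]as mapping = [0→7, 1→5, 2→0, 3→2, 4→6, 5→4, 6→3, 7→1]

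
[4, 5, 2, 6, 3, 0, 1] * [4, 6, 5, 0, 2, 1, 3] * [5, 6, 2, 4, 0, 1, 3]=[2, 6, 1, 4, 5, 0, 3]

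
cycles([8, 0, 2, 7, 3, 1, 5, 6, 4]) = (0 8 4 3 7 6 5 1)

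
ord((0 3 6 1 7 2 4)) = 7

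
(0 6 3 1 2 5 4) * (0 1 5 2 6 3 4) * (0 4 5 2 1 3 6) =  (0 6 5 4 3 2 1)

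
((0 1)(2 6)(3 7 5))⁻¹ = (0 1)(2 6)(3 5 7)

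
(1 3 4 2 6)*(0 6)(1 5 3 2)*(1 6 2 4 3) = (0 2)(1 4 6 5)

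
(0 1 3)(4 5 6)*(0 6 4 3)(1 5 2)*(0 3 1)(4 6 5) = (0 4 2)(1 3 5 6)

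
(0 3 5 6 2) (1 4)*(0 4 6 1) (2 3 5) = (0 5 1 6 3 2 4) 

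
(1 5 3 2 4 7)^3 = (1 2)(3 7)(4 5)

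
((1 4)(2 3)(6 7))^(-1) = (1 4)(2 3)(6 7)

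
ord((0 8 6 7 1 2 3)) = 7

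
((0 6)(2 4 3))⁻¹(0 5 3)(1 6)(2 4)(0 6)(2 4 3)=(0 1)(2 6 5)(3 4)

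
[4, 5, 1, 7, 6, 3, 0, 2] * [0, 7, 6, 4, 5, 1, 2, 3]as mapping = [0→5, 1→1, 2→7, 3→3, 4→2, 5→4, 6→0, 7→6]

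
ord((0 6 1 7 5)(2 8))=10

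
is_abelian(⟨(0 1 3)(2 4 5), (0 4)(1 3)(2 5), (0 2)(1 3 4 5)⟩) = no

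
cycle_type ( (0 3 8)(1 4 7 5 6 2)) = 3.6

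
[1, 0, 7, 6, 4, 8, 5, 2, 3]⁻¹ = [1, 0, 7, 8, 4, 6, 3, 2, 5]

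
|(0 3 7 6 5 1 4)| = 7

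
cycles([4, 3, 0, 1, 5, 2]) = (0 4 5 2) (1 3) 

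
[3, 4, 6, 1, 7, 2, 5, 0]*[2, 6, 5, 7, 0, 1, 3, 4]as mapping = [0→7, 1→0, 2→3, 3→6, 4→4, 5→5, 6→1, 7→2]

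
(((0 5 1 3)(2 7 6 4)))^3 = (0 3 1 5)(2 4 6 7)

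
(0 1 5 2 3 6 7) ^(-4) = (0 2 7 5 6 1 3) 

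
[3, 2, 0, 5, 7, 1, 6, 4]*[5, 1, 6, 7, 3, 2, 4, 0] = [7, 6, 5, 2, 0, 1, 4, 3]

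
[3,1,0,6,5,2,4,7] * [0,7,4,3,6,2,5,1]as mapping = [0→3,1→7,2→0,3→5,4→2,5→4,6→6,7→1]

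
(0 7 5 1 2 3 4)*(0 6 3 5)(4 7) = (0 4 6 3 7)(1 2 5)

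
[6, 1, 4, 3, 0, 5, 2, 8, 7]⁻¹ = [4, 1, 6, 3, 2, 5, 0, 8, 7]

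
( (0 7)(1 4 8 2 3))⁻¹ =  (0 7)(1 3 2 8 4)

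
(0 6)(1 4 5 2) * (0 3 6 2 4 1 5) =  (0 2 5 4)(3 6)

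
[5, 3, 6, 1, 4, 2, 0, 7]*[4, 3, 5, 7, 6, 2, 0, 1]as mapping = [0→2, 1→7, 2→0, 3→3, 4→6, 5→5, 6→4, 7→1]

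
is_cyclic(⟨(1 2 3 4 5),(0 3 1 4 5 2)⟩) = no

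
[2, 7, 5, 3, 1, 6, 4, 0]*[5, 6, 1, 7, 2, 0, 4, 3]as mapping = [0→1, 1→3, 2→0, 3→7, 4→6, 5→4, 6→2, 7→5]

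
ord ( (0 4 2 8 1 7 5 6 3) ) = 9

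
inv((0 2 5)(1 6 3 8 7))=(0 5 2)(1 7 8 3 6)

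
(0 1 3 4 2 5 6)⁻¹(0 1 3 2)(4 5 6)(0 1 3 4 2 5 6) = (0 2 6)(1 3 4 5)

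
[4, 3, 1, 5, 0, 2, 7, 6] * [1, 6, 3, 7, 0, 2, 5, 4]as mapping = [0→0, 1→7, 2→6, 3→2, 4→1, 5→3, 6→4, 7→5]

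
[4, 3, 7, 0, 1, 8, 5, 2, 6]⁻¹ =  [3, 4, 7, 1, 0, 6, 8, 2, 5]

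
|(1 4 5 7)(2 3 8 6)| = 4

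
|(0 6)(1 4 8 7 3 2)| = 6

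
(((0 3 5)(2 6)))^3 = (2 6)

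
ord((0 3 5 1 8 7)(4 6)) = 6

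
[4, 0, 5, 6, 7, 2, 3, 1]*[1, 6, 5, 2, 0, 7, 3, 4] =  [0, 1, 7, 3, 4, 5, 2, 6]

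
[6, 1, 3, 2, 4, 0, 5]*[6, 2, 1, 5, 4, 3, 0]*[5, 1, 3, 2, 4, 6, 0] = [5, 3, 6, 1, 4, 0, 2]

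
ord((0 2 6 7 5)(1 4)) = 10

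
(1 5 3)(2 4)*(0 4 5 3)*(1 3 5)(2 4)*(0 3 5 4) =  (0 2 1 4)(3 5)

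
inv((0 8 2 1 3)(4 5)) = (0 3 1 2 8)(4 5)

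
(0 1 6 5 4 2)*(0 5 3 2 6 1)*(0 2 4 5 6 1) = (0 2 6 3 4 1) 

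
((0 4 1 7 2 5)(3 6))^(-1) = (0 5 2 7 1 4)(3 6)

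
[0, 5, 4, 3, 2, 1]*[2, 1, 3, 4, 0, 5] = [2, 5, 0, 4, 3, 1]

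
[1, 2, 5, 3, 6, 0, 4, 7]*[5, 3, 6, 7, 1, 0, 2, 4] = [3, 6, 0, 7, 2, 5, 1, 4]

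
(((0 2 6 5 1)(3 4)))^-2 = (0 5 2 1 6)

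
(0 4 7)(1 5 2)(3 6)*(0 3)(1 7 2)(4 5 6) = (0 5 1 6)(2 7 3 4)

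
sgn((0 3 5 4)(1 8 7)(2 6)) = 1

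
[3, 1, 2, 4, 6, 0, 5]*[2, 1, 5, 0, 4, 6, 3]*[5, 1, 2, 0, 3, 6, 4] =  [5, 1, 6, 3, 0, 2, 4]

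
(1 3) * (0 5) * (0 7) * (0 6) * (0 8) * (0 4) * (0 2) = (0 5 7 6 8 4 2)(1 3)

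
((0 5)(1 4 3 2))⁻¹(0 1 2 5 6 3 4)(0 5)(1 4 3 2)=(0 6 2 3 5 4 1)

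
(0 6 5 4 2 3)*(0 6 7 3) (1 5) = (0 7 3 6 1 5 4 2) 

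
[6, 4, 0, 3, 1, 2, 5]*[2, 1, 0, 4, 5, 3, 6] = [6, 5, 2, 4, 1, 0, 3]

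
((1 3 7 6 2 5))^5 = (1 5 2 6 7 3)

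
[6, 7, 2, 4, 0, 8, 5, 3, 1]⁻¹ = [4, 8, 2, 7, 3, 6, 0, 1, 5]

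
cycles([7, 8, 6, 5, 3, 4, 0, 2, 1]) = (0 7 2 6)(1 8)(3 5 4)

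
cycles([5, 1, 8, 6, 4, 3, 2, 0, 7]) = (0 5 3 6 2 8 7)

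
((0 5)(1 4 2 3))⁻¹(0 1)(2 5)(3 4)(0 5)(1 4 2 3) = (0 3)(1 2)(4 5)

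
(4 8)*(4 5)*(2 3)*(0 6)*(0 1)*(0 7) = (0 6 1 7)(2 3)(4 8 5)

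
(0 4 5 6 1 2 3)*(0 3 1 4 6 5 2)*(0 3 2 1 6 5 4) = (0 5 4 1 3 2 6)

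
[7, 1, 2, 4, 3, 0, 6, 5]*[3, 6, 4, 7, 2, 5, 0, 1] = [1, 6, 4, 2, 7, 3, 0, 5]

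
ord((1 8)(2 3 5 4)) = 4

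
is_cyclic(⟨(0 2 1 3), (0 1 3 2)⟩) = no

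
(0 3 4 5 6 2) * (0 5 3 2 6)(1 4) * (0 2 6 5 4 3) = (0 6 5 2 4)(1 3)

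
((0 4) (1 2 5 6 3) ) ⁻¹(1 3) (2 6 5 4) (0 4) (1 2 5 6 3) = (0 5 3 6) (1 2) 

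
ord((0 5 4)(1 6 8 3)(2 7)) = 12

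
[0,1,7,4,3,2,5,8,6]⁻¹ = [0,1,5,4,3,6,8,2,7]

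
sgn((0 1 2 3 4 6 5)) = 1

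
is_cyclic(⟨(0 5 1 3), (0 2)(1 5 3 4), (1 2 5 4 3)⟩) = no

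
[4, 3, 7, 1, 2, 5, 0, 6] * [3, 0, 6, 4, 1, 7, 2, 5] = [1, 4, 5, 0, 6, 7, 3, 2]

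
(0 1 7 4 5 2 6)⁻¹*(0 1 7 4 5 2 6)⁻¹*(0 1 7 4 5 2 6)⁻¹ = (0 5 1 2 7 6 4)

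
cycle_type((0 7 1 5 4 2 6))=7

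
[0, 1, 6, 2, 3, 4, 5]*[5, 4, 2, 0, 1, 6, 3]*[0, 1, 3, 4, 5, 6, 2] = [6, 5, 4, 3, 0, 1, 2]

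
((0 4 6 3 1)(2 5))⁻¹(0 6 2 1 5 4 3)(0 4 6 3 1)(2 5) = (0 2 6 1 4 3 5)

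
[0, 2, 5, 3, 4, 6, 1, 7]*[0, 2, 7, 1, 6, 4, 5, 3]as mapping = [0→0, 1→7, 2→4, 3→1, 4→6, 5→5, 6→2, 7→3]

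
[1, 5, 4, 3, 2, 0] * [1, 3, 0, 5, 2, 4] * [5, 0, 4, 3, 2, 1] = [3, 2, 4, 1, 5, 0]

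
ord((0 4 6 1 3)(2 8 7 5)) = 20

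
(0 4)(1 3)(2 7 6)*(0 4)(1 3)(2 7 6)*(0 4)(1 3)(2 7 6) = (0 4)(1 3)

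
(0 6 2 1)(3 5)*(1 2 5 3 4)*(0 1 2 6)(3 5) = (2 6 3 5 4)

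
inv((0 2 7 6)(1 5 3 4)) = (0 6 7 2)(1 4 3 5)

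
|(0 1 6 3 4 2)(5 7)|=6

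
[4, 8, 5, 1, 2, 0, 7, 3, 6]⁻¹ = [5, 3, 4, 7, 0, 2, 8, 6, 1]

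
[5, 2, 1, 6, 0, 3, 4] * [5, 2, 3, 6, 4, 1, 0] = [1, 3, 2, 0, 5, 6, 4]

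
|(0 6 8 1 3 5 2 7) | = 8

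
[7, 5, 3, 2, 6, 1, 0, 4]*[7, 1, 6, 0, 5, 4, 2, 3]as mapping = [0→3, 1→4, 2→0, 3→6, 4→2, 5→1, 6→7, 7→5]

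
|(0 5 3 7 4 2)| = 6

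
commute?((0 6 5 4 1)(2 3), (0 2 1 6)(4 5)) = no:(0 6 5 4 1)(2 3) * (0 2 1 6)(4 5) = (1 2 3)(4 6), (0 2 1 6)(4 5) * (0 6 5 4 1)(2 3) = (0 3 2)(1 5)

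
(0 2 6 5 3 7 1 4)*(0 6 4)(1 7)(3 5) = (0 2 4 6 3 1)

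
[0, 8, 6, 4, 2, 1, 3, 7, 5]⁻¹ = [0, 5, 4, 6, 3, 8, 2, 7, 1]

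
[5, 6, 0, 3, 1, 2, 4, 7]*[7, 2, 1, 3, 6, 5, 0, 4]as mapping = [0→5, 1→0, 2→7, 3→3, 4→2, 5→1, 6→6, 7→4]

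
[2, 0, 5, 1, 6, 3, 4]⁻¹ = [1, 3, 0, 5, 6, 2, 4]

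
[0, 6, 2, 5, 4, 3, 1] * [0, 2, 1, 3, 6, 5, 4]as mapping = [0→0, 1→4, 2→1, 3→5, 4→6, 5→3, 6→2]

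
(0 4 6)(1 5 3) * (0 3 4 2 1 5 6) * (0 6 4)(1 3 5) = (0 2 3 1 4 6 5)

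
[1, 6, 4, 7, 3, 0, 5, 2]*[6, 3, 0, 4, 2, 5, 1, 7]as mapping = [0→3, 1→1, 2→2, 3→7, 4→4, 5→6, 6→5, 7→0]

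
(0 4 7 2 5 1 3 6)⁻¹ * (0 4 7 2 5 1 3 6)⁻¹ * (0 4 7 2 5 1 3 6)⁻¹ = (0 1 7 6 5 4 3 2)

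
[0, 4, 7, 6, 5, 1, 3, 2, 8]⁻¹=[0, 5, 7, 6, 1, 4, 3, 2, 8]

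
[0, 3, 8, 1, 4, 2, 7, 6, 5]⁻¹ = [0, 3, 5, 1, 4, 8, 7, 6, 2]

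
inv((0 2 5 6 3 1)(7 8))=(0 1 3 6 5 2)(7 8)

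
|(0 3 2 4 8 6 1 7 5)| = 9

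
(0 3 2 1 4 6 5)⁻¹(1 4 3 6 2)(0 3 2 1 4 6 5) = (1 4 6 2 5)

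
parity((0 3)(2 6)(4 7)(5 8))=even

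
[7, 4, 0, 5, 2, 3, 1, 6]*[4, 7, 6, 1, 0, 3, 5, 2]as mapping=[0→2, 1→0, 2→4, 3→3, 4→6, 5→1, 6→7, 7→5]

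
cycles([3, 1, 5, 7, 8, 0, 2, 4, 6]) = (0 3 7 4 8 6 2 5)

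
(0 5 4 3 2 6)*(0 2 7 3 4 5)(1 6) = (1 6 2)(3 7)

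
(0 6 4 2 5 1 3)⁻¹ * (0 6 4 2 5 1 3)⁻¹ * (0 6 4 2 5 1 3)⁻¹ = (0 5 6 1 4 3 2)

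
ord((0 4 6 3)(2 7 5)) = 12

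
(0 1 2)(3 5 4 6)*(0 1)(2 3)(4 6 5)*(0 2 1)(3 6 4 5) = (0 2)(1 6)(3 5 4)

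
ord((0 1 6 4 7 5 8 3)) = 8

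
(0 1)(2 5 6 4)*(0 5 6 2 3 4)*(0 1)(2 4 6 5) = (1 2 5 4 3 6)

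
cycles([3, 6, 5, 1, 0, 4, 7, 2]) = (0 3 1 6 7 2 5 4)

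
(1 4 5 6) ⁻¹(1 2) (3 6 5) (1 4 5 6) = (1 6 3) (2 4) 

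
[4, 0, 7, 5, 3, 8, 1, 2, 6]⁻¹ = [1, 6, 7, 4, 0, 3, 8, 2, 5]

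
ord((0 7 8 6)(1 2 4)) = 12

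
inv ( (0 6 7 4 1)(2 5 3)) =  (0 1 4 7 6)(2 3 5)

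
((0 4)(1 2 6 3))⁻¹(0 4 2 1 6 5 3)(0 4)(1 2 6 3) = (0 6 2 3 5 1 4)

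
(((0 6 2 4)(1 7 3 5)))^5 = (0 6 2 4)(1 7 3 5)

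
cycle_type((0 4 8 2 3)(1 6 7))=3.5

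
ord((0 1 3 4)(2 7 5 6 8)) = 20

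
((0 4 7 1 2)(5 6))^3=(0 1 4 2 7)(5 6)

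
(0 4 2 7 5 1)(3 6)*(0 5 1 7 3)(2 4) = (0 2 3 6)(1 5 7)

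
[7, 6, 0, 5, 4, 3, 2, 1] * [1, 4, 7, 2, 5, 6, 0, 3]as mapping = [0→3, 1→0, 2→1, 3→6, 4→5, 5→2, 6→7, 7→4]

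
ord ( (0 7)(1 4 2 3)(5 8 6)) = 12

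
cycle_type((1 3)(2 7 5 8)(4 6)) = 2^2.4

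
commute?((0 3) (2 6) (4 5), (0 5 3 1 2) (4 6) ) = no:(0 3) (2 6) (4 5)*(0 5 3 1 2) (4 6) = (0 1 2 4 3 5 6), (0 5 3 1 2) (4 6)*(0 3) (2 6) (4 5) = (0 4 2 3 1 6 5) 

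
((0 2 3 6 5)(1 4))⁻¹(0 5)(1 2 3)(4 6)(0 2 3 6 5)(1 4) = (0 2)(1 5)(3 6 4)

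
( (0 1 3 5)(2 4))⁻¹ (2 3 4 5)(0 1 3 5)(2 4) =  (0 4 5 2)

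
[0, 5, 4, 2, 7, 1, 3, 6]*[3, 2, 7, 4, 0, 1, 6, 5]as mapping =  [0→3, 1→1, 2→0, 3→7, 4→5, 5→2, 6→4, 7→6]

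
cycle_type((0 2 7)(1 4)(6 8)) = 2^2.3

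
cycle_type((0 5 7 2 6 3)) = 6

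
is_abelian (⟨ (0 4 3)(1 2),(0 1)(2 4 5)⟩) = no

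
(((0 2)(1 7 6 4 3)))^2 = (1 6 3 7 4)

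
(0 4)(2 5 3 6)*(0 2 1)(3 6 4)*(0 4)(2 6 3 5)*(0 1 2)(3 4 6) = (0 5 4 3 1 6 2)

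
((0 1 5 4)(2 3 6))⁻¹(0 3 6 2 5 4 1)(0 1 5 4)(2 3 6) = (0 5 1 6 2 3 4)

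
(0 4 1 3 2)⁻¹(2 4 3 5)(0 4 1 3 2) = (0 1 2 5)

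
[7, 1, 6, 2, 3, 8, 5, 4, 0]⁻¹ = [8, 1, 3, 4, 7, 6, 2, 0, 5]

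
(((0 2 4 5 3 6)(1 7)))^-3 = (0 5)(1 7)(2 3)(4 6)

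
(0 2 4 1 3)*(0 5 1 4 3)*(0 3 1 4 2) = (1 3 5 4 2)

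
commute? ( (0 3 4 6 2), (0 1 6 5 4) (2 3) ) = no: (0 3 4 6 2) * (0 1 6 5 4) (2 3) = (0 2 1 6 3) (4 5), (0 1 6 5 4) (2 3) * (0 3 4 6 2) = (0 1 2 4 3) (5 6) 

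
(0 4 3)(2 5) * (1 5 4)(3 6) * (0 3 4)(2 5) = (0 1 2)(4 6)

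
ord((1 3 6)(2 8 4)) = 3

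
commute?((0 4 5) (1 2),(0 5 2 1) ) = no:(0 4 5) (1 2)*(0 5 2 1) = (0 4 2),(0 5 2 1)*(0 4 5) (1 2) = (1 4 5) 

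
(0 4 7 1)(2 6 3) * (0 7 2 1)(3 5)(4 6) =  (0 6 5 3 1 7)(2 4)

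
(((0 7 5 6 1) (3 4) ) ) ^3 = (0 6 7 1 5) (3 4) 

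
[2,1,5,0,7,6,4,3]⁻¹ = [3,1,0,7,6,2,5,4]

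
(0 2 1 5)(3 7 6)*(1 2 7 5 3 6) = (0 7 1 3 5)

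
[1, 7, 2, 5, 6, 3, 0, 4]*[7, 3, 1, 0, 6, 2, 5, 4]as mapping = [0→3, 1→4, 2→1, 3→2, 4→5, 5→0, 6→7, 7→6]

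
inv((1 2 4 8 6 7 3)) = (1 3 7 6 8 4 2)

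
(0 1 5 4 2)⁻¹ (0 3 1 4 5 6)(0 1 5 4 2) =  (1 3 5 2 4 6)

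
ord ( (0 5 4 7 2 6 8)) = 7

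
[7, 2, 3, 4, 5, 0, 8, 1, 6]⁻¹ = [5, 7, 1, 2, 3, 4, 8, 0, 6]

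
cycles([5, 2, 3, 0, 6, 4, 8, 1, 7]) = (0 5 4 6 8 7 1 2 3) 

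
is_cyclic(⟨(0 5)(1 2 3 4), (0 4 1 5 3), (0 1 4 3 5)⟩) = no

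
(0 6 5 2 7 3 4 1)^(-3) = (0 3 5 1 7 6 4 2)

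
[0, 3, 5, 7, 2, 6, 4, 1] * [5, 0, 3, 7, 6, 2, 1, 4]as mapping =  [0→5, 1→7, 2→2, 3→4, 4→3, 5→1, 6→6, 7→0]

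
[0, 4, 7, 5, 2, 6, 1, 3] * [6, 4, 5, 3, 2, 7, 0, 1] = [6, 2, 1, 7, 5, 0, 4, 3]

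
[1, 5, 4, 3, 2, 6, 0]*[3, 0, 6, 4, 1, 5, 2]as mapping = [0→0, 1→5, 2→1, 3→4, 4→6, 5→2, 6→3]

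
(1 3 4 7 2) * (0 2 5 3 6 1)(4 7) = (0 2)(1 6)(3 7 5)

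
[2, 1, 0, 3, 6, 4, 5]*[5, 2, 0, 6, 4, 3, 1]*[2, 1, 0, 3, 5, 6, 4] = [2, 0, 6, 4, 1, 5, 3]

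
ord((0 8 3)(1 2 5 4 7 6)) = 6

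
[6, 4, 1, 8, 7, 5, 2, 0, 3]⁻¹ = [7, 2, 6, 8, 1, 5, 0, 4, 3]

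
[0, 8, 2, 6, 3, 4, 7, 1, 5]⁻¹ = [0, 7, 2, 4, 5, 8, 3, 6, 1]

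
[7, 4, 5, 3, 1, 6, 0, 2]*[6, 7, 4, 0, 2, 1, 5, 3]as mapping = [0→3, 1→2, 2→1, 3→0, 4→7, 5→5, 6→6, 7→4]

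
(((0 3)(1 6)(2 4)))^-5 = (0 3)(1 6)(2 4)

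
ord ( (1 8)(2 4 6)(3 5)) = 6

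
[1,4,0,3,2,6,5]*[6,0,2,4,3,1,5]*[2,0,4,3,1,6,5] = [2,3,5,1,4,6,0]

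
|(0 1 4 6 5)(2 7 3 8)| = 20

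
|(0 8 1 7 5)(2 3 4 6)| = 20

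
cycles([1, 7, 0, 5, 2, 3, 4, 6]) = (0 1 7 6 4 2)(3 5)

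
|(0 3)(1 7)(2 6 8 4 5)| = 10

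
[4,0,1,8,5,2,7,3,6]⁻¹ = [1,2,5,7,0,4,8,6,3]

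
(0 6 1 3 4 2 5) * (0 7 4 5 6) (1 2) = (1 3 5 7 4) (2 6) 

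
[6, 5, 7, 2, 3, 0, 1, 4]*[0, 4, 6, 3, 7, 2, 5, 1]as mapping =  [0→5, 1→2, 2→1, 3→6, 4→3, 5→0, 6→4, 7→7]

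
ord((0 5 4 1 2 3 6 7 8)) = 9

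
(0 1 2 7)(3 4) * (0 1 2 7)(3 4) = (0 2)(1 7)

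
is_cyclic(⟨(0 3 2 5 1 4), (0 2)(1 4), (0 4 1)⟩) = no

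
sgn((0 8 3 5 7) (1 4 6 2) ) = -1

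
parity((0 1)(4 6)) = even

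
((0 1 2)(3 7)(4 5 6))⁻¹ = (0 2 1)(3 7)(4 6 5)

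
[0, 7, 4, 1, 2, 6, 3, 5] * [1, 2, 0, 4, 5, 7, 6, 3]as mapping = [0→1, 1→3, 2→5, 3→2, 4→0, 5→6, 6→4, 7→7]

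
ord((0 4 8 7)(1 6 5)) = 12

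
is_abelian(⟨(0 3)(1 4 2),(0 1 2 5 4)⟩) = no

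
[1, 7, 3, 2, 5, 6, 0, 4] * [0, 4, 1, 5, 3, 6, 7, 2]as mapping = [0→4, 1→2, 2→5, 3→1, 4→6, 5→7, 6→0, 7→3]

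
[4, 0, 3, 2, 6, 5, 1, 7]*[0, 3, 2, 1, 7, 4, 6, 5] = [7, 0, 1, 2, 6, 4, 3, 5]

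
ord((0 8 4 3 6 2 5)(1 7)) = 14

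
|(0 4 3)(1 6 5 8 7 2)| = 6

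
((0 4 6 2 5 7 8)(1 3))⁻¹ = (0 8 7 5 2 6 4)(1 3)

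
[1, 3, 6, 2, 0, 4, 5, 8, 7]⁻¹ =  [4, 0, 3, 1, 5, 6, 2, 8, 7]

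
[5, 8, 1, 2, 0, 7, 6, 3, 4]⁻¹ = [4, 2, 3, 7, 8, 0, 6, 5, 1]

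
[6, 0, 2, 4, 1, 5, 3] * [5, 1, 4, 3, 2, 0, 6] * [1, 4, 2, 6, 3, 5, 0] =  [0, 5, 3, 2, 4, 1, 6]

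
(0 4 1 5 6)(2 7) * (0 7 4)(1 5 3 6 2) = (1 3 6 7)(2 4 5)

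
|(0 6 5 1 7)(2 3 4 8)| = 20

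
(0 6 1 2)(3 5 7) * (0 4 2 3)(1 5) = (0 6 5 7)(1 3)(2 4)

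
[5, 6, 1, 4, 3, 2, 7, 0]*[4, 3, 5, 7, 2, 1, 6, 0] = [1, 6, 3, 2, 7, 5, 0, 4]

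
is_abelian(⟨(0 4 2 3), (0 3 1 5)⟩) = no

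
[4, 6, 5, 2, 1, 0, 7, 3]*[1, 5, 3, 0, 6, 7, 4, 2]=[6, 4, 7, 3, 5, 1, 2, 0]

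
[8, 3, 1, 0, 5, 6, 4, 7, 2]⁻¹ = [3, 2, 8, 1, 6, 4, 5, 7, 0]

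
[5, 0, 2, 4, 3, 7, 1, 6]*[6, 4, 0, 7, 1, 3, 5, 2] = [3, 6, 0, 1, 7, 2, 4, 5]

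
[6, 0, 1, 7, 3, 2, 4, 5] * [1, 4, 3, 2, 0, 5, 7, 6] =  [7, 1, 4, 6, 2, 3, 0, 5]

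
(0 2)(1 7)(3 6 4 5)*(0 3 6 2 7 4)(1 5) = (0 7 5 6)(1 4)(2 3)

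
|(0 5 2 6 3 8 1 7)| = 8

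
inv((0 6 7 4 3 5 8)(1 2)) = (0 8 5 3 4 7 6)(1 2)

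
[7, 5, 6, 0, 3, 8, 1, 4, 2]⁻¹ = [3, 6, 8, 4, 7, 1, 2, 0, 5]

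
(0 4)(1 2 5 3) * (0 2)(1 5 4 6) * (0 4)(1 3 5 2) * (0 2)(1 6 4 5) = (0 4 6 3)(1 5)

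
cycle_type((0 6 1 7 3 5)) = 6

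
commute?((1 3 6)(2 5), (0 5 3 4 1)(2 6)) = no:(1 3 6)(2 5)*(0 5 3 4 1)(2 6) = (0 5 6)(1 4)(2 3), (0 5 3 4 1)(2 6)*(1 3 6)(2 5) = (0 2 1)(3 4)(5 6)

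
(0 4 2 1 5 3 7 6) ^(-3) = (0 3 2 6 5 4 7 1) 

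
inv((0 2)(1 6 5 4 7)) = (0 2)(1 7 4 5 6)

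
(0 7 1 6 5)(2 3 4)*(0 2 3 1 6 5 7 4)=(0 4 3)(1 5 2)(6 7)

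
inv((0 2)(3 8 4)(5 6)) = (0 2)(3 4 8)(5 6)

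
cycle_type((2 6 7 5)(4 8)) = 2.4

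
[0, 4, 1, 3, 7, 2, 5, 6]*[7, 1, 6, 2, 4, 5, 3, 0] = [7, 4, 1, 2, 0, 6, 5, 3]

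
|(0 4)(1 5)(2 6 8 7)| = 4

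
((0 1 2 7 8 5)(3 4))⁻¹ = (0 5 8 7 2 1)(3 4)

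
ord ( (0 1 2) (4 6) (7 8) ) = 6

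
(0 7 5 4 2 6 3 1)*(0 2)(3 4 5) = (0 7 3 1 2 6 4)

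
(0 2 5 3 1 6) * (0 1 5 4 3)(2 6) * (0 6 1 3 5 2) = (0 1)(2 4 5 6 3)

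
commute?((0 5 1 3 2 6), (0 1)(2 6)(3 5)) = no:(0 5 1 3 2 6)*(0 1)(2 6)(3 5) = (0 3 6 1 5), (0 1)(2 6)(3 5)*(0 5 1 3 2 6) = (0 3 1 5 2)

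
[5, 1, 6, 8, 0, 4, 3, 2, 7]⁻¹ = [4, 1, 7, 6, 5, 0, 2, 8, 3]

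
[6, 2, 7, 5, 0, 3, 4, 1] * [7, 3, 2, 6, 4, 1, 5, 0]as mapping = [0→5, 1→2, 2→0, 3→1, 4→7, 5→6, 6→4, 7→3]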